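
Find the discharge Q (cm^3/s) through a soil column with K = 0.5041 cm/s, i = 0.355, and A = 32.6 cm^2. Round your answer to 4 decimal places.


Step 1: Apply Darcy's law: Q = K * i * A
Step 2: Q = 0.5041 * 0.355 * 32.6
Step 3: Q = 5.8339 cm^3/s

5.8339


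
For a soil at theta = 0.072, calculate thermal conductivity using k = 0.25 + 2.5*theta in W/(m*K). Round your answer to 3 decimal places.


Step 1: k = 0.25 + 2.5 * theta
Step 2: k = 0.25 + 2.5 * 0.072
Step 3: k = 0.25 + 0.18
Step 4: k = 0.43 W/(m*K)

0.43


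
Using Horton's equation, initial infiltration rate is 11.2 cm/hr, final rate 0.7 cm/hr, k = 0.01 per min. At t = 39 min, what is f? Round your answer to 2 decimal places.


Step 1: f = fc + (f0 - fc) * exp(-k * t)
Step 2: exp(-0.01 * 39) = 0.677057
Step 3: f = 0.7 + (11.2 - 0.7) * 0.677057
Step 4: f = 0.7 + 10.5 * 0.677057
Step 5: f = 7.81 cm/hr

7.81


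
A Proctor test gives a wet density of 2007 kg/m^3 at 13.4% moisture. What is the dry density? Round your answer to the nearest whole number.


Step 1: Dry density = wet density / (1 + w/100)
Step 2: Dry density = 2007 / (1 + 13.4/100)
Step 3: Dry density = 2007 / 1.134
Step 4: Dry density = 1770 kg/m^3

1770


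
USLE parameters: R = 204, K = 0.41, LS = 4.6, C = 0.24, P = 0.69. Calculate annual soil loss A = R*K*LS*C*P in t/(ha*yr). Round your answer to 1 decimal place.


Step 1: A = R * K * LS * C * P
Step 2: R * K = 204 * 0.41 = 83.64
Step 3: (R*K) * LS = 83.64 * 4.6 = 384.744
Step 4: * C * P = 384.744 * 0.24 * 0.69 = 63.7
Step 5: A = 63.7 t/(ha*yr)

63.7


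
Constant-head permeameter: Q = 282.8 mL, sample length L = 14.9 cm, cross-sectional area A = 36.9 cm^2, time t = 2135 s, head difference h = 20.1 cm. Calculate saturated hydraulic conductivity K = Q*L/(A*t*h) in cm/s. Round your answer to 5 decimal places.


Step 1: K = Q * L / (A * t * h)
Step 2: Numerator = 282.8 * 14.9 = 4213.72
Step 3: Denominator = 36.9 * 2135 * 20.1 = 1583508.15
Step 4: K = 4213.72 / 1583508.15 = 0.00266 cm/s

0.00266


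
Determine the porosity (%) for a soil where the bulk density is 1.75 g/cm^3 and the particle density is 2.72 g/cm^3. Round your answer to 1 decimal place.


Step 1: Formula: n = 100 * (1 - BD / PD)
Step 2: n = 100 * (1 - 1.75 / 2.72)
Step 3: n = 100 * (1 - 0.64338)
Step 4: n = 35.7%

35.7


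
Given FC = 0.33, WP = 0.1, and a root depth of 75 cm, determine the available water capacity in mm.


Step 1: Available water = (FC - WP) * depth * 10
Step 2: AW = (0.33 - 0.1) * 75 * 10
Step 3: AW = 0.23 * 75 * 10
Step 4: AW = 172.5 mm

172.5


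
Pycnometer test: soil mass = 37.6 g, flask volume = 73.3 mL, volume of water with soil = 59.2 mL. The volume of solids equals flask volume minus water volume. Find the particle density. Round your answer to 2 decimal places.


Step 1: Volume of solids = flask volume - water volume with soil
Step 2: V_solids = 73.3 - 59.2 = 14.1 mL
Step 3: Particle density = mass / V_solids = 37.6 / 14.1 = 2.67 g/cm^3

2.67


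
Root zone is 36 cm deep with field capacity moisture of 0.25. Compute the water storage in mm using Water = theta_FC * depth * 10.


Step 1: Water (mm) = theta_FC * depth (cm) * 10
Step 2: Water = 0.25 * 36 * 10
Step 3: Water = 90.0 mm

90.0


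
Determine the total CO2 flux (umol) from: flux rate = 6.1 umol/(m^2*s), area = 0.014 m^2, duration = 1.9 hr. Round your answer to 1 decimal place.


Step 1: Convert time to seconds: 1.9 hr * 3600 = 6840.0 s
Step 2: Total = flux * area * time_s
Step 3: Total = 6.1 * 0.014 * 6840.0
Step 4: Total = 584.1 umol

584.1


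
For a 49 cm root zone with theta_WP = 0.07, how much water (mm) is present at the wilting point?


Step 1: Water (mm) = theta_WP * depth * 10
Step 2: Water = 0.07 * 49 * 10
Step 3: Water = 34.3 mm

34.3


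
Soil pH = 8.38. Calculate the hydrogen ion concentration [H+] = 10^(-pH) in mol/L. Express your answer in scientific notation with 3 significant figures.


Step 1: [H+] = 10^(-pH)
Step 2: [H+] = 10^(-8.38)
Step 3: [H+] = 4.17e-09 mol/L

4.17e-09


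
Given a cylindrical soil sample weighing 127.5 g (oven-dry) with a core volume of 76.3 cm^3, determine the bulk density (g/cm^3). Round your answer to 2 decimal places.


Step 1: Identify the formula: BD = dry mass / volume
Step 2: Substitute values: BD = 127.5 / 76.3
Step 3: BD = 1.67 g/cm^3

1.67


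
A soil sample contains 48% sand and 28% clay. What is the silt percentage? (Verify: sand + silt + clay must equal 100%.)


Step 1: sand + silt + clay = 100%
Step 2: silt = 100 - sand - clay
Step 3: silt = 100 - 48 - 28
Step 4: silt = 24%

24


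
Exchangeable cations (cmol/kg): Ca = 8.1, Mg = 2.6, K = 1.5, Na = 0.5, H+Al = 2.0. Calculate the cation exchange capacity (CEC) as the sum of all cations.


Step 1: CEC = Ca + Mg + K + Na + (H+Al)
Step 2: CEC = 8.1 + 2.6 + 1.5 + 0.5 + 2.0
Step 3: CEC = 14.7 cmol/kg

14.7


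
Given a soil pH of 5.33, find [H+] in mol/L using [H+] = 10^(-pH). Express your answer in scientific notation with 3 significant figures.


Step 1: [H+] = 10^(-pH)
Step 2: [H+] = 10^(-5.33)
Step 3: [H+] = 4.68e-06 mol/L

4.68e-06


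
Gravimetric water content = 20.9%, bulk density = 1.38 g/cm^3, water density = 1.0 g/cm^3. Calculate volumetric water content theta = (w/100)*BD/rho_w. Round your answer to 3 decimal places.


Step 1: theta = (w / 100) * BD / rho_w
Step 2: theta = (20.9 / 100) * 1.38 / 1.0
Step 3: theta = 0.209 * 1.38
Step 4: theta = 0.288

0.288


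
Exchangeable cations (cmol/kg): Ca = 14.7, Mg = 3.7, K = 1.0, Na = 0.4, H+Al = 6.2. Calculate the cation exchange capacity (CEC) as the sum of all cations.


Step 1: CEC = Ca + Mg + K + Na + (H+Al)
Step 2: CEC = 14.7 + 3.7 + 1.0 + 0.4 + 6.2
Step 3: CEC = 26.0 cmol/kg

26.0


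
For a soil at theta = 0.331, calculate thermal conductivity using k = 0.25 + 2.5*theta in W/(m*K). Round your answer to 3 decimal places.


Step 1: k = 0.25 + 2.5 * theta
Step 2: k = 0.25 + 2.5 * 0.331
Step 3: k = 0.25 + 0.828
Step 4: k = 1.078 W/(m*K)

1.078


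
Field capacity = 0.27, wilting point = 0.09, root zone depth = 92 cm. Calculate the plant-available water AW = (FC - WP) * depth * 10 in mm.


Step 1: Available water = (FC - WP) * depth * 10
Step 2: AW = (0.27 - 0.09) * 92 * 10
Step 3: AW = 0.18 * 92 * 10
Step 4: AW = 165.6 mm

165.6


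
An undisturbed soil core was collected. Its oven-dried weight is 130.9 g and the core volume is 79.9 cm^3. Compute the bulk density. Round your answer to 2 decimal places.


Step 1: Identify the formula: BD = dry mass / volume
Step 2: Substitute values: BD = 130.9 / 79.9
Step 3: BD = 1.64 g/cm^3

1.64


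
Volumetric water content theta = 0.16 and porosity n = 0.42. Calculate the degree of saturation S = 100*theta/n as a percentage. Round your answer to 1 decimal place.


Step 1: S = 100 * theta_v / n
Step 2: S = 100 * 0.16 / 0.42
Step 3: S = 38.1%

38.1


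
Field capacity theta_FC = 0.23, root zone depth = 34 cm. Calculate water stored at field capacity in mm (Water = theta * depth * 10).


Step 1: Water (mm) = theta_FC * depth (cm) * 10
Step 2: Water = 0.23 * 34 * 10
Step 3: Water = 78.2 mm

78.2


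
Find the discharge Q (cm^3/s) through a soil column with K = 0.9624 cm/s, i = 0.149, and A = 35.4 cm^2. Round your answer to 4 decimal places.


Step 1: Apply Darcy's law: Q = K * i * A
Step 2: Q = 0.9624 * 0.149 * 35.4
Step 3: Q = 5.0763 cm^3/s

5.0763


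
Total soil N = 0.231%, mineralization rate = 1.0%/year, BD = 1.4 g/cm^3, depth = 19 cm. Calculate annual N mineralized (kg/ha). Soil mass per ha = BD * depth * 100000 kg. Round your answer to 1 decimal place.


Step 1: Soil mass per ha = BD * depth * 100000 = 1.4 * 19 * 100000 = 2660000 kg
Step 2: Total N pool = soil mass * N%/100 = 2660000 * 0.231/100 = 6144.6 kg/ha
Step 3: N mineralized = N pool * rate%/100 = 6144.6 * 1.0/100 = 61.4 kg/ha/yr

61.4


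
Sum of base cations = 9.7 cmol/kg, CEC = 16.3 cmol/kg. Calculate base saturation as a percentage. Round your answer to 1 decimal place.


Step 1: BS = 100 * (sum of bases) / CEC
Step 2: BS = 100 * 9.7 / 16.3
Step 3: BS = 59.5%

59.5


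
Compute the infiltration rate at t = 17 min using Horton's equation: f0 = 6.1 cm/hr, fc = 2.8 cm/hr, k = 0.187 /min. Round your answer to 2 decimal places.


Step 1: f = fc + (f0 - fc) * exp(-k * t)
Step 2: exp(-0.187 * 17) = 0.041627
Step 3: f = 2.8 + (6.1 - 2.8) * 0.041627
Step 4: f = 2.8 + 3.3 * 0.041627
Step 5: f = 2.94 cm/hr

2.94


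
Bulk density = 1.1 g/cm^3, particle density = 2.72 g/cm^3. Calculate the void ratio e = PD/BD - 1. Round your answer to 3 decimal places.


Step 1: e = PD / BD - 1
Step 2: e = 2.72 / 1.1 - 1
Step 3: e = 2.47273 - 1
Step 4: e = 1.473

1.473


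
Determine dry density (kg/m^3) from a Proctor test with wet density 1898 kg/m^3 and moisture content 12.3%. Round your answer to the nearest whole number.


Step 1: Dry density = wet density / (1 + w/100)
Step 2: Dry density = 1898 / (1 + 12.3/100)
Step 3: Dry density = 1898 / 1.123
Step 4: Dry density = 1690 kg/m^3

1690


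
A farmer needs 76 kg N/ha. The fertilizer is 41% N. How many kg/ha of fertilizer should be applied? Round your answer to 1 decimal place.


Step 1: Fertilizer rate = target N / (N content / 100)
Step 2: Rate = 76 / (41 / 100)
Step 3: Rate = 76 / 0.41
Step 4: Rate = 185.4 kg/ha

185.4


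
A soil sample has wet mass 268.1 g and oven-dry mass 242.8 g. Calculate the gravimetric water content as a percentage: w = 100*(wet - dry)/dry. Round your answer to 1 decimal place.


Step 1: Water mass = wet - dry = 268.1 - 242.8 = 25.3 g
Step 2: w = 100 * water mass / dry mass
Step 3: w = 100 * 25.3 / 242.8 = 10.4%

10.4


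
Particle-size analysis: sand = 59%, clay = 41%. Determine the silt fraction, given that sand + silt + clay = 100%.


Step 1: sand + silt + clay = 100%
Step 2: silt = 100 - sand - clay
Step 3: silt = 100 - 59 - 41
Step 4: silt = 0%

0


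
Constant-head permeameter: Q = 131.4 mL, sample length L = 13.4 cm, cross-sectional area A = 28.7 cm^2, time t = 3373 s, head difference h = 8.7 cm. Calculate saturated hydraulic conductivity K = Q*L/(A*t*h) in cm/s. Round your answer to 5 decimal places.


Step 1: K = Q * L / (A * t * h)
Step 2: Numerator = 131.4 * 13.4 = 1760.76
Step 3: Denominator = 28.7 * 3373 * 8.7 = 842204.37
Step 4: K = 1760.76 / 842204.37 = 0.00209 cm/s

0.00209


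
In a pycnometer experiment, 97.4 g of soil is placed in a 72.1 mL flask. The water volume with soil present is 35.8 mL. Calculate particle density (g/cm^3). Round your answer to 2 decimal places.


Step 1: Volume of solids = flask volume - water volume with soil
Step 2: V_solids = 72.1 - 35.8 = 36.3 mL
Step 3: Particle density = mass / V_solids = 97.4 / 36.3 = 2.68 g/cm^3

2.68


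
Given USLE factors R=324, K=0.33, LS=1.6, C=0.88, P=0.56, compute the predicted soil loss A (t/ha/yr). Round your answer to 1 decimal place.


Step 1: A = R * K * LS * C * P
Step 2: R * K = 324 * 0.33 = 106.92
Step 3: (R*K) * LS = 106.92 * 1.6 = 171.072
Step 4: * C * P = 171.072 * 0.88 * 0.56 = 84.3
Step 5: A = 84.3 t/(ha*yr)

84.3


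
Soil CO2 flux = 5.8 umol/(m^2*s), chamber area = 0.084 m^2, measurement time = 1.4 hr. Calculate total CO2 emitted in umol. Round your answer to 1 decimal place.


Step 1: Convert time to seconds: 1.4 hr * 3600 = 5040.0 s
Step 2: Total = flux * area * time_s
Step 3: Total = 5.8 * 0.084 * 5040.0
Step 4: Total = 2455.5 umol

2455.5


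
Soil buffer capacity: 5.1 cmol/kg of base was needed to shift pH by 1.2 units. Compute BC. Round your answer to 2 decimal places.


Step 1: BC = change in base / change in pH
Step 2: BC = 5.1 / 1.2
Step 3: BC = 4.25 cmol/(kg*pH unit)

4.25


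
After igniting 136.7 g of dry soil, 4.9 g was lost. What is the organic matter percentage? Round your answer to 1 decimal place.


Step 1: OM% = 100 * LOI / sample mass
Step 2: OM = 100 * 4.9 / 136.7
Step 3: OM = 3.6%

3.6


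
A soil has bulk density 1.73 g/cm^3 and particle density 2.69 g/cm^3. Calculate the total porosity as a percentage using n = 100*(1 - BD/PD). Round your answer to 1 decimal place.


Step 1: Formula: n = 100 * (1 - BD / PD)
Step 2: n = 100 * (1 - 1.73 / 2.69)
Step 3: n = 100 * (1 - 0.64312)
Step 4: n = 35.7%

35.7


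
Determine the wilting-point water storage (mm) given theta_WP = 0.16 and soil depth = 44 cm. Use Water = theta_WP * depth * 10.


Step 1: Water (mm) = theta_WP * depth * 10
Step 2: Water = 0.16 * 44 * 10
Step 3: Water = 70.4 mm

70.4


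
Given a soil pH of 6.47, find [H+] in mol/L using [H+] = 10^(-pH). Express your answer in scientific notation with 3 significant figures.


Step 1: [H+] = 10^(-pH)
Step 2: [H+] = 10^(-6.47)
Step 3: [H+] = 3.39e-07 mol/L

3.39e-07


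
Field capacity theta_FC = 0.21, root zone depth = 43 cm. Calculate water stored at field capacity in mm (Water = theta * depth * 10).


Step 1: Water (mm) = theta_FC * depth (cm) * 10
Step 2: Water = 0.21 * 43 * 10
Step 3: Water = 90.3 mm

90.3


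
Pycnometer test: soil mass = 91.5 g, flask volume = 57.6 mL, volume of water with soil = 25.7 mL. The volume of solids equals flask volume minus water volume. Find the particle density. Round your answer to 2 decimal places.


Step 1: Volume of solids = flask volume - water volume with soil
Step 2: V_solids = 57.6 - 25.7 = 31.9 mL
Step 3: Particle density = mass / V_solids = 91.5 / 31.9 = 2.87 g/cm^3

2.87


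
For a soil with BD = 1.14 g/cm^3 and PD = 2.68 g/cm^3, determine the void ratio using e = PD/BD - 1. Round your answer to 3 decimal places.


Step 1: e = PD / BD - 1
Step 2: e = 2.68 / 1.14 - 1
Step 3: e = 2.35088 - 1
Step 4: e = 1.351

1.351


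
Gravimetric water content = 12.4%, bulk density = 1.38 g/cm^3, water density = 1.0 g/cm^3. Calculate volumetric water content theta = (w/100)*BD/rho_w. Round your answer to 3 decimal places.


Step 1: theta = (w / 100) * BD / rho_w
Step 2: theta = (12.4 / 100) * 1.38 / 1.0
Step 3: theta = 0.124 * 1.38
Step 4: theta = 0.171

0.171


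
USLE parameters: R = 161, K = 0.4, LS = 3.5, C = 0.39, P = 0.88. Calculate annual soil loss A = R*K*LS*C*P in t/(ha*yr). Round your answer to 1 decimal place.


Step 1: A = R * K * LS * C * P
Step 2: R * K = 161 * 0.4 = 64.4
Step 3: (R*K) * LS = 64.4 * 3.5 = 225.4
Step 4: * C * P = 225.4 * 0.39 * 0.88 = 77.4
Step 5: A = 77.4 t/(ha*yr)

77.4


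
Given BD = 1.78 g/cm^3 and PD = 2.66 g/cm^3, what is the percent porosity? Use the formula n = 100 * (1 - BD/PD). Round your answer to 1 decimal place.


Step 1: Formula: n = 100 * (1 - BD / PD)
Step 2: n = 100 * (1 - 1.78 / 2.66)
Step 3: n = 100 * (1 - 0.66917)
Step 4: n = 33.1%

33.1


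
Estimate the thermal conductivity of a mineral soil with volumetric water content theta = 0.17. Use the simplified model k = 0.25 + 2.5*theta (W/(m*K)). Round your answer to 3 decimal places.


Step 1: k = 0.25 + 2.5 * theta
Step 2: k = 0.25 + 2.5 * 0.17
Step 3: k = 0.25 + 0.425
Step 4: k = 0.675 W/(m*K)

0.675


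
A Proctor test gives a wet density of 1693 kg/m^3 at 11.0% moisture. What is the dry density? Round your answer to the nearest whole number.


Step 1: Dry density = wet density / (1 + w/100)
Step 2: Dry density = 1693 / (1 + 11.0/100)
Step 3: Dry density = 1693 / 1.11
Step 4: Dry density = 1525 kg/m^3

1525


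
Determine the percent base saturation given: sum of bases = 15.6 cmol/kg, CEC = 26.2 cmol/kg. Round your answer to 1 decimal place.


Step 1: BS = 100 * (sum of bases) / CEC
Step 2: BS = 100 * 15.6 / 26.2
Step 3: BS = 59.5%

59.5


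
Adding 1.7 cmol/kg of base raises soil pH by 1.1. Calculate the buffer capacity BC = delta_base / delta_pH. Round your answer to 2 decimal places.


Step 1: BC = change in base / change in pH
Step 2: BC = 1.7 / 1.1
Step 3: BC = 1.55 cmol/(kg*pH unit)

1.55


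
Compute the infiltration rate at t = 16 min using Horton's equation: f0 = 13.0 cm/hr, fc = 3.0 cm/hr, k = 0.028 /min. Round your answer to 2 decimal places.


Step 1: f = fc + (f0 - fc) * exp(-k * t)
Step 2: exp(-0.028 * 16) = 0.638905
Step 3: f = 3.0 + (13.0 - 3.0) * 0.638905
Step 4: f = 3.0 + 10.0 * 0.638905
Step 5: f = 9.39 cm/hr

9.39


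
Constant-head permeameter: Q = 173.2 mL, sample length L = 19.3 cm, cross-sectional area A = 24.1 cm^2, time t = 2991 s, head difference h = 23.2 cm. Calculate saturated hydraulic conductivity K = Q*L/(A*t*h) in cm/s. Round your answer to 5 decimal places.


Step 1: K = Q * L / (A * t * h)
Step 2: Numerator = 173.2 * 19.3 = 3342.76
Step 3: Denominator = 24.1 * 2991 * 23.2 = 1672327.92
Step 4: K = 3342.76 / 1672327.92 = 0.002 cm/s

0.002


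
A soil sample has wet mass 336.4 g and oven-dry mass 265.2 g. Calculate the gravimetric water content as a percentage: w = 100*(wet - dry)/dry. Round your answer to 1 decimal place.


Step 1: Water mass = wet - dry = 336.4 - 265.2 = 71.2 g
Step 2: w = 100 * water mass / dry mass
Step 3: w = 100 * 71.2 / 265.2 = 26.8%

26.8


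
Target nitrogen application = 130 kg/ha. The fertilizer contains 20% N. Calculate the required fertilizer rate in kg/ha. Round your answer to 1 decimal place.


Step 1: Fertilizer rate = target N / (N content / 100)
Step 2: Rate = 130 / (20 / 100)
Step 3: Rate = 130 / 0.2
Step 4: Rate = 650.0 kg/ha

650.0


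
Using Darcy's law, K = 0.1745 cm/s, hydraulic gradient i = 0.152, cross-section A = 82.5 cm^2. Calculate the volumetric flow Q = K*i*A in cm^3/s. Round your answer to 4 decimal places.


Step 1: Apply Darcy's law: Q = K * i * A
Step 2: Q = 0.1745 * 0.152 * 82.5
Step 3: Q = 2.1882 cm^3/s

2.1882


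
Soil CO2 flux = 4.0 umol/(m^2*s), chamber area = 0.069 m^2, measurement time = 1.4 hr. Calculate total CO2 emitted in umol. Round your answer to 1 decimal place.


Step 1: Convert time to seconds: 1.4 hr * 3600 = 5040.0 s
Step 2: Total = flux * area * time_s
Step 3: Total = 4.0 * 0.069 * 5040.0
Step 4: Total = 1391.0 umol

1391.0


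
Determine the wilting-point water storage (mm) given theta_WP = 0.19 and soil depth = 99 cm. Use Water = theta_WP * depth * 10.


Step 1: Water (mm) = theta_WP * depth * 10
Step 2: Water = 0.19 * 99 * 10
Step 3: Water = 188.1 mm

188.1


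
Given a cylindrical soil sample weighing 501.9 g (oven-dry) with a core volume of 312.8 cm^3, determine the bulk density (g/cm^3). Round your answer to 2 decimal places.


Step 1: Identify the formula: BD = dry mass / volume
Step 2: Substitute values: BD = 501.9 / 312.8
Step 3: BD = 1.6 g/cm^3

1.6


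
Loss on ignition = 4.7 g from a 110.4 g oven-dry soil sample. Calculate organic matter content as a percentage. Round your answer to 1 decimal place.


Step 1: OM% = 100 * LOI / sample mass
Step 2: OM = 100 * 4.7 / 110.4
Step 3: OM = 4.3%

4.3


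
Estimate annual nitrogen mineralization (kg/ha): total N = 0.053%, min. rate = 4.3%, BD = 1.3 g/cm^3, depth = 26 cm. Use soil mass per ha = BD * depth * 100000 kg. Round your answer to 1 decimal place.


Step 1: Soil mass per ha = BD * depth * 100000 = 1.3 * 26 * 100000 = 3380000 kg
Step 2: Total N pool = soil mass * N%/100 = 3380000 * 0.053/100 = 1791.4 kg/ha
Step 3: N mineralized = N pool * rate%/100 = 1791.4 * 4.3/100 = 77.0 kg/ha/yr

77.0


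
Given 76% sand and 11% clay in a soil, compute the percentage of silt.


Step 1: sand + silt + clay = 100%
Step 2: silt = 100 - sand - clay
Step 3: silt = 100 - 76 - 11
Step 4: silt = 13%

13


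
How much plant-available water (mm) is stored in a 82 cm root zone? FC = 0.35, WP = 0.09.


Step 1: Available water = (FC - WP) * depth * 10
Step 2: AW = (0.35 - 0.09) * 82 * 10
Step 3: AW = 0.26 * 82 * 10
Step 4: AW = 213.2 mm

213.2


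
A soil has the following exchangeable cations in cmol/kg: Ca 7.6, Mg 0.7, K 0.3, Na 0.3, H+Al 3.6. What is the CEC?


Step 1: CEC = Ca + Mg + K + Na + (H+Al)
Step 2: CEC = 7.6 + 0.7 + 0.3 + 0.3 + 3.6
Step 3: CEC = 12.5 cmol/kg

12.5


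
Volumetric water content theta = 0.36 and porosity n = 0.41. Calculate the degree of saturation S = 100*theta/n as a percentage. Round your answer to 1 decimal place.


Step 1: S = 100 * theta_v / n
Step 2: S = 100 * 0.36 / 0.41
Step 3: S = 87.8%

87.8


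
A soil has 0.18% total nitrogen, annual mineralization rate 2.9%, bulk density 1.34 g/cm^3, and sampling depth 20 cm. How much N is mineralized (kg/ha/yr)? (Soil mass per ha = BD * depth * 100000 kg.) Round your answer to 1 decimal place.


Step 1: Soil mass per ha = BD * depth * 100000 = 1.34 * 20 * 100000 = 2680000 kg
Step 2: Total N pool = soil mass * N%/100 = 2680000 * 0.18/100 = 4824.0 kg/ha
Step 3: N mineralized = N pool * rate%/100 = 4824.0 * 2.9/100 = 139.9 kg/ha/yr

139.9


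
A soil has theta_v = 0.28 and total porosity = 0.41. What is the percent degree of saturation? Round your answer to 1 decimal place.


Step 1: S = 100 * theta_v / n
Step 2: S = 100 * 0.28 / 0.41
Step 3: S = 68.3%

68.3


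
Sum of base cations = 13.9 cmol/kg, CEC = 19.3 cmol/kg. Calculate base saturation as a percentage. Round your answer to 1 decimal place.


Step 1: BS = 100 * (sum of bases) / CEC
Step 2: BS = 100 * 13.9 / 19.3
Step 3: BS = 72.0%

72.0


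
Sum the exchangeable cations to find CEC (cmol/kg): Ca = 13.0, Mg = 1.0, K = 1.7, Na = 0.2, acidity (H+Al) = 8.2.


Step 1: CEC = Ca + Mg + K + Na + (H+Al)
Step 2: CEC = 13.0 + 1.0 + 1.7 + 0.2 + 8.2
Step 3: CEC = 24.1 cmol/kg

24.1


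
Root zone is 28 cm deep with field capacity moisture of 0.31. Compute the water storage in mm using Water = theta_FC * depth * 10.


Step 1: Water (mm) = theta_FC * depth (cm) * 10
Step 2: Water = 0.31 * 28 * 10
Step 3: Water = 86.8 mm

86.8


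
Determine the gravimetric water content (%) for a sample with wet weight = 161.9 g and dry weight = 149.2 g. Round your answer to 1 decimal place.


Step 1: Water mass = wet - dry = 161.9 - 149.2 = 12.7 g
Step 2: w = 100 * water mass / dry mass
Step 3: w = 100 * 12.7 / 149.2 = 8.5%

8.5


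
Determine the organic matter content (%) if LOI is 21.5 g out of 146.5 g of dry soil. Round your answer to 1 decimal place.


Step 1: OM% = 100 * LOI / sample mass
Step 2: OM = 100 * 21.5 / 146.5
Step 3: OM = 14.7%

14.7


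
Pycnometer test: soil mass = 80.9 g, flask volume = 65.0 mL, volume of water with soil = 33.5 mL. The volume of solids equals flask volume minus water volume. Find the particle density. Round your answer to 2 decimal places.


Step 1: Volume of solids = flask volume - water volume with soil
Step 2: V_solids = 65.0 - 33.5 = 31.5 mL
Step 3: Particle density = mass / V_solids = 80.9 / 31.5 = 2.57 g/cm^3

2.57


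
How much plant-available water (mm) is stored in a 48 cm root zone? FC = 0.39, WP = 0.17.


Step 1: Available water = (FC - WP) * depth * 10
Step 2: AW = (0.39 - 0.17) * 48 * 10
Step 3: AW = 0.22 * 48 * 10
Step 4: AW = 105.6 mm

105.6


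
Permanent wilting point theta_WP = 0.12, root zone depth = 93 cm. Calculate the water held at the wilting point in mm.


Step 1: Water (mm) = theta_WP * depth * 10
Step 2: Water = 0.12 * 93 * 10
Step 3: Water = 111.6 mm

111.6


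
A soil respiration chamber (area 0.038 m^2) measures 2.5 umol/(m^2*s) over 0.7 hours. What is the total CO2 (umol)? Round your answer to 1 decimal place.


Step 1: Convert time to seconds: 0.7 hr * 3600 = 2520.0 s
Step 2: Total = flux * area * time_s
Step 3: Total = 2.5 * 0.038 * 2520.0
Step 4: Total = 239.4 umol

239.4


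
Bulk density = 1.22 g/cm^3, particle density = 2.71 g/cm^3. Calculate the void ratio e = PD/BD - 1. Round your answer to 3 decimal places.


Step 1: e = PD / BD - 1
Step 2: e = 2.71 / 1.22 - 1
Step 3: e = 2.22131 - 1
Step 4: e = 1.221

1.221


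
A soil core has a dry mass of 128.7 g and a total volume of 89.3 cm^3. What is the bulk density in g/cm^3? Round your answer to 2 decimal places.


Step 1: Identify the formula: BD = dry mass / volume
Step 2: Substitute values: BD = 128.7 / 89.3
Step 3: BD = 1.44 g/cm^3

1.44


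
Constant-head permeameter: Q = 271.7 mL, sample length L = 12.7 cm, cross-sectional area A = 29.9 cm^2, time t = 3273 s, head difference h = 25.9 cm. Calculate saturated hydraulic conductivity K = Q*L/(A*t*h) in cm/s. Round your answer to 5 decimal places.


Step 1: K = Q * L / (A * t * h)
Step 2: Numerator = 271.7 * 12.7 = 3450.59
Step 3: Denominator = 29.9 * 3273 * 25.9 = 2534643.93
Step 4: K = 3450.59 / 2534643.93 = 0.00136 cm/s

0.00136


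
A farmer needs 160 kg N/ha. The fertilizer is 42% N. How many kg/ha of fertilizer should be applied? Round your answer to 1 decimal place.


Step 1: Fertilizer rate = target N / (N content / 100)
Step 2: Rate = 160 / (42 / 100)
Step 3: Rate = 160 / 0.42
Step 4: Rate = 381.0 kg/ha

381.0


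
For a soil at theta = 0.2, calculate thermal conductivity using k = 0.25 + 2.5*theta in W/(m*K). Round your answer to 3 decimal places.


Step 1: k = 0.25 + 2.5 * theta
Step 2: k = 0.25 + 2.5 * 0.2
Step 3: k = 0.25 + 0.5
Step 4: k = 0.75 W/(m*K)

0.75


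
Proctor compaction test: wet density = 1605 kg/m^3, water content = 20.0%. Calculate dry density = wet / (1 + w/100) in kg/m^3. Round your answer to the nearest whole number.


Step 1: Dry density = wet density / (1 + w/100)
Step 2: Dry density = 1605 / (1 + 20.0/100)
Step 3: Dry density = 1605 / 1.2
Step 4: Dry density = 1338 kg/m^3

1338


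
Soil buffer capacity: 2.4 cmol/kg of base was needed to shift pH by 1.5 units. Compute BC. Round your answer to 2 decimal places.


Step 1: BC = change in base / change in pH
Step 2: BC = 2.4 / 1.5
Step 3: BC = 1.6 cmol/(kg*pH unit)

1.6


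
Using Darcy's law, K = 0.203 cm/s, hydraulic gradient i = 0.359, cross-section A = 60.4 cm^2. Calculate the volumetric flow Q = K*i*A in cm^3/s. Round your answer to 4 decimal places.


Step 1: Apply Darcy's law: Q = K * i * A
Step 2: Q = 0.203 * 0.359 * 60.4
Step 3: Q = 4.4018 cm^3/s

4.4018


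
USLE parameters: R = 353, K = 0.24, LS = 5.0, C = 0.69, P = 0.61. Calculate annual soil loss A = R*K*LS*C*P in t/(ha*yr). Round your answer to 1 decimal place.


Step 1: A = R * K * LS * C * P
Step 2: R * K = 353 * 0.24 = 84.72
Step 3: (R*K) * LS = 84.72 * 5.0 = 423.6
Step 4: * C * P = 423.6 * 0.69 * 0.61 = 178.3
Step 5: A = 178.3 t/(ha*yr)

178.3


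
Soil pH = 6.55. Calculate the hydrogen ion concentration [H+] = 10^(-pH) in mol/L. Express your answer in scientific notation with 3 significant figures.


Step 1: [H+] = 10^(-pH)
Step 2: [H+] = 10^(-6.55)
Step 3: [H+] = 2.82e-07 mol/L

2.82e-07


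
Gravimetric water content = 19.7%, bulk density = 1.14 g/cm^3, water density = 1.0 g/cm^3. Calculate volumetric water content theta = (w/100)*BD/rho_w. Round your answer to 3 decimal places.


Step 1: theta = (w / 100) * BD / rho_w
Step 2: theta = (19.7 / 100) * 1.14 / 1.0
Step 3: theta = 0.197 * 1.14
Step 4: theta = 0.225

0.225


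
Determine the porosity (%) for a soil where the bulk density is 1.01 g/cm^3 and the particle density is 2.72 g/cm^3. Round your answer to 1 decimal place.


Step 1: Formula: n = 100 * (1 - BD / PD)
Step 2: n = 100 * (1 - 1.01 / 2.72)
Step 3: n = 100 * (1 - 0.37132)
Step 4: n = 62.9%

62.9


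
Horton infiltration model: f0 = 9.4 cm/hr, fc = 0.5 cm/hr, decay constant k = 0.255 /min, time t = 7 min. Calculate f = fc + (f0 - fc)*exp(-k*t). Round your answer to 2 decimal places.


Step 1: f = fc + (f0 - fc) * exp(-k * t)
Step 2: exp(-0.255 * 7) = 0.167797
Step 3: f = 0.5 + (9.4 - 0.5) * 0.167797
Step 4: f = 0.5 + 8.9 * 0.167797
Step 5: f = 1.99 cm/hr

1.99


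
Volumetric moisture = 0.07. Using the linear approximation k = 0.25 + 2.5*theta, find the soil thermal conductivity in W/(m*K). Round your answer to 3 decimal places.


Step 1: k = 0.25 + 2.5 * theta
Step 2: k = 0.25 + 2.5 * 0.07
Step 3: k = 0.25 + 0.175
Step 4: k = 0.425 W/(m*K)

0.425


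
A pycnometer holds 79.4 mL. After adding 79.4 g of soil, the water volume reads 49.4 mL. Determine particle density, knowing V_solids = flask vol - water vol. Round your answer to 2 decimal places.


Step 1: Volume of solids = flask volume - water volume with soil
Step 2: V_solids = 79.4 - 49.4 = 30.0 mL
Step 3: Particle density = mass / V_solids = 79.4 / 30.0 = 2.65 g/cm^3

2.65


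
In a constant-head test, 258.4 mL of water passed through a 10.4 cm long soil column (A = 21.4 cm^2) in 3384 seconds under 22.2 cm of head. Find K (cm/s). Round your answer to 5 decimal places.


Step 1: K = Q * L / (A * t * h)
Step 2: Numerator = 258.4 * 10.4 = 2687.36
Step 3: Denominator = 21.4 * 3384 * 22.2 = 1607670.72
Step 4: K = 2687.36 / 1607670.72 = 0.00167 cm/s

0.00167


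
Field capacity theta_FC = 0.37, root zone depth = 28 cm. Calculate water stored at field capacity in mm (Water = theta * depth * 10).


Step 1: Water (mm) = theta_FC * depth (cm) * 10
Step 2: Water = 0.37 * 28 * 10
Step 3: Water = 103.6 mm

103.6


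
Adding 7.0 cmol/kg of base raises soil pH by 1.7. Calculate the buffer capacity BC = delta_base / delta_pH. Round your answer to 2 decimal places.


Step 1: BC = change in base / change in pH
Step 2: BC = 7.0 / 1.7
Step 3: BC = 4.12 cmol/(kg*pH unit)

4.12


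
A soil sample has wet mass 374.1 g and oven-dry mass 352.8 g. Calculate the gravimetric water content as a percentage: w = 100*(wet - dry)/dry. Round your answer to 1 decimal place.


Step 1: Water mass = wet - dry = 374.1 - 352.8 = 21.3 g
Step 2: w = 100 * water mass / dry mass
Step 3: w = 100 * 21.3 / 352.8 = 6.0%

6.0


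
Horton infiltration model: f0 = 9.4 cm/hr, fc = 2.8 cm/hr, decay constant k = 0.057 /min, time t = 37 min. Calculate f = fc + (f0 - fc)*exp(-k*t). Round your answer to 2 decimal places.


Step 1: f = fc + (f0 - fc) * exp(-k * t)
Step 2: exp(-0.057 * 37) = 0.121359
Step 3: f = 2.8 + (9.4 - 2.8) * 0.121359
Step 4: f = 2.8 + 6.6 * 0.121359
Step 5: f = 3.6 cm/hr

3.6


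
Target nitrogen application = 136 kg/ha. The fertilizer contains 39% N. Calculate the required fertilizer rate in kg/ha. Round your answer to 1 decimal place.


Step 1: Fertilizer rate = target N / (N content / 100)
Step 2: Rate = 136 / (39 / 100)
Step 3: Rate = 136 / 0.39
Step 4: Rate = 348.7 kg/ha

348.7


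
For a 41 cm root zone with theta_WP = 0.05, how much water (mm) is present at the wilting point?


Step 1: Water (mm) = theta_WP * depth * 10
Step 2: Water = 0.05 * 41 * 10
Step 3: Water = 20.5 mm

20.5


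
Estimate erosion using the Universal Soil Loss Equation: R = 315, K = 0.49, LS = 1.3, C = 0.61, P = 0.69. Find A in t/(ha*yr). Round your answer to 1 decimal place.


Step 1: A = R * K * LS * C * P
Step 2: R * K = 315 * 0.49 = 154.35
Step 3: (R*K) * LS = 154.35 * 1.3 = 200.655
Step 4: * C * P = 200.655 * 0.61 * 0.69 = 84.5
Step 5: A = 84.5 t/(ha*yr)

84.5


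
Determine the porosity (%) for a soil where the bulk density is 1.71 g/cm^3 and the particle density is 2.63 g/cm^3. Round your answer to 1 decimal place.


Step 1: Formula: n = 100 * (1 - BD / PD)
Step 2: n = 100 * (1 - 1.71 / 2.63)
Step 3: n = 100 * (1 - 0.65019)
Step 4: n = 35.0%

35.0


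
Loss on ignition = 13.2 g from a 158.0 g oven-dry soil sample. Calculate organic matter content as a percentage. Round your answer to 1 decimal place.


Step 1: OM% = 100 * LOI / sample mass
Step 2: OM = 100 * 13.2 / 158.0
Step 3: OM = 8.4%

8.4


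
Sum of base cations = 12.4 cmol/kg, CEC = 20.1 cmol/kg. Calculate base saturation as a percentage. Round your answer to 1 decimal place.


Step 1: BS = 100 * (sum of bases) / CEC
Step 2: BS = 100 * 12.4 / 20.1
Step 3: BS = 61.7%

61.7


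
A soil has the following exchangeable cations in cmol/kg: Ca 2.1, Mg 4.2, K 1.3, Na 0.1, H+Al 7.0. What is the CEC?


Step 1: CEC = Ca + Mg + K + Na + (H+Al)
Step 2: CEC = 2.1 + 4.2 + 1.3 + 0.1 + 7.0
Step 3: CEC = 14.7 cmol/kg

14.7


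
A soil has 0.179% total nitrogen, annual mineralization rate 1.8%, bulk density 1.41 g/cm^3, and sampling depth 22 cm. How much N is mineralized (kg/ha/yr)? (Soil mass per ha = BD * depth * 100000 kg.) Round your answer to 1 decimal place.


Step 1: Soil mass per ha = BD * depth * 100000 = 1.41 * 22 * 100000 = 3102000 kg
Step 2: Total N pool = soil mass * N%/100 = 3102000 * 0.179/100 = 5552.58 kg/ha
Step 3: N mineralized = N pool * rate%/100 = 5552.58 * 1.8/100 = 99.9 kg/ha/yr

99.9


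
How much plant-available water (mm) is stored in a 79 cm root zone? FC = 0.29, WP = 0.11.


Step 1: Available water = (FC - WP) * depth * 10
Step 2: AW = (0.29 - 0.11) * 79 * 10
Step 3: AW = 0.18 * 79 * 10
Step 4: AW = 142.2 mm

142.2


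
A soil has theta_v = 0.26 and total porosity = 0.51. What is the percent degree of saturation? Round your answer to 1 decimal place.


Step 1: S = 100 * theta_v / n
Step 2: S = 100 * 0.26 / 0.51
Step 3: S = 51.0%

51.0


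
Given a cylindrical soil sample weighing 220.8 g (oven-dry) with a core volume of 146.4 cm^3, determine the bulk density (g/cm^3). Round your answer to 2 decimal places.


Step 1: Identify the formula: BD = dry mass / volume
Step 2: Substitute values: BD = 220.8 / 146.4
Step 3: BD = 1.51 g/cm^3

1.51


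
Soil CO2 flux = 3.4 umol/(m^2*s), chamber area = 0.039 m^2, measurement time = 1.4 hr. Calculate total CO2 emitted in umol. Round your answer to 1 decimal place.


Step 1: Convert time to seconds: 1.4 hr * 3600 = 5040.0 s
Step 2: Total = flux * area * time_s
Step 3: Total = 3.4 * 0.039 * 5040.0
Step 4: Total = 668.3 umol

668.3


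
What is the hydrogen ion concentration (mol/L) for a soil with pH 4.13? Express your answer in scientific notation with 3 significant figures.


Step 1: [H+] = 10^(-pH)
Step 2: [H+] = 10^(-4.13)
Step 3: [H+] = 7.41e-05 mol/L

7.41e-05


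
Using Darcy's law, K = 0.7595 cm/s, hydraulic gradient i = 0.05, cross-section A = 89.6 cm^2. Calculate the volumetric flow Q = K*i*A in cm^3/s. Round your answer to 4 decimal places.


Step 1: Apply Darcy's law: Q = K * i * A
Step 2: Q = 0.7595 * 0.05 * 89.6
Step 3: Q = 3.4026 cm^3/s

3.4026


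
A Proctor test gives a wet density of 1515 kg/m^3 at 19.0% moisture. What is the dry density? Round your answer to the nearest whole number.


Step 1: Dry density = wet density / (1 + w/100)
Step 2: Dry density = 1515 / (1 + 19.0/100)
Step 3: Dry density = 1515 / 1.19
Step 4: Dry density = 1273 kg/m^3

1273


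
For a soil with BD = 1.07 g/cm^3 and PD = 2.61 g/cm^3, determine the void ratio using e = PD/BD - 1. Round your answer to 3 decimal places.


Step 1: e = PD / BD - 1
Step 2: e = 2.61 / 1.07 - 1
Step 3: e = 2.43925 - 1
Step 4: e = 1.439

1.439


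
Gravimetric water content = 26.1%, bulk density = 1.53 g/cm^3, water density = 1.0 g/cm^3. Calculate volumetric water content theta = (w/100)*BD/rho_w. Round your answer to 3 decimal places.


Step 1: theta = (w / 100) * BD / rho_w
Step 2: theta = (26.1 / 100) * 1.53 / 1.0
Step 3: theta = 0.261 * 1.53
Step 4: theta = 0.399

0.399


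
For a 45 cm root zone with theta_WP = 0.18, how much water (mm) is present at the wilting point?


Step 1: Water (mm) = theta_WP * depth * 10
Step 2: Water = 0.18 * 45 * 10
Step 3: Water = 81.0 mm

81.0


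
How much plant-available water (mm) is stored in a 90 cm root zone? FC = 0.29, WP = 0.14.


Step 1: Available water = (FC - WP) * depth * 10
Step 2: AW = (0.29 - 0.14) * 90 * 10
Step 3: AW = 0.15 * 90 * 10
Step 4: AW = 135.0 mm

135.0


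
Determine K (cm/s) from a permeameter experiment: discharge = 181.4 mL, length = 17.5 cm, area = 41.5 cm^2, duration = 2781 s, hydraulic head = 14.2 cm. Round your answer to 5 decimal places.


Step 1: K = Q * L / (A * t * h)
Step 2: Numerator = 181.4 * 17.5 = 3174.5
Step 3: Denominator = 41.5 * 2781 * 14.2 = 1638843.3
Step 4: K = 3174.5 / 1638843.3 = 0.00194 cm/s

0.00194


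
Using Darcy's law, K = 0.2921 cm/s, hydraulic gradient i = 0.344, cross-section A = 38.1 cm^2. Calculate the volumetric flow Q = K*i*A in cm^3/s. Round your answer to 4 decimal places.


Step 1: Apply Darcy's law: Q = K * i * A
Step 2: Q = 0.2921 * 0.344 * 38.1
Step 3: Q = 3.8284 cm^3/s

3.8284


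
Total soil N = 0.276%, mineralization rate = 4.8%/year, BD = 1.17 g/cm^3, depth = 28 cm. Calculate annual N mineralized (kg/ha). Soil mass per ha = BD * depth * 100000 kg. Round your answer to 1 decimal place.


Step 1: Soil mass per ha = BD * depth * 100000 = 1.17 * 28 * 100000 = 3276000 kg
Step 2: Total N pool = soil mass * N%/100 = 3276000 * 0.276/100 = 9041.76 kg/ha
Step 3: N mineralized = N pool * rate%/100 = 9041.76 * 4.8/100 = 434.0 kg/ha/yr

434.0


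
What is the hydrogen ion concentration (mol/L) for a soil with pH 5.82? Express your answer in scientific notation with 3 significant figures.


Step 1: [H+] = 10^(-pH)
Step 2: [H+] = 10^(-5.82)
Step 3: [H+] = 1.51e-06 mol/L

1.51e-06


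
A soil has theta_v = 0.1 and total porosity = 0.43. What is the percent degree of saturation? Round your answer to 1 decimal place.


Step 1: S = 100 * theta_v / n
Step 2: S = 100 * 0.1 / 0.43
Step 3: S = 23.3%

23.3


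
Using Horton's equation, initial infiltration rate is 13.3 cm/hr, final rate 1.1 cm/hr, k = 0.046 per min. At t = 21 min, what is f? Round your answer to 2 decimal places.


Step 1: f = fc + (f0 - fc) * exp(-k * t)
Step 2: exp(-0.046 * 21) = 0.380602
Step 3: f = 1.1 + (13.3 - 1.1) * 0.380602
Step 4: f = 1.1 + 12.2 * 0.380602
Step 5: f = 5.74 cm/hr

5.74


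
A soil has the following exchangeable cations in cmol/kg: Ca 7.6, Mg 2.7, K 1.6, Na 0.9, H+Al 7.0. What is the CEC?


Step 1: CEC = Ca + Mg + K + Na + (H+Al)
Step 2: CEC = 7.6 + 2.7 + 1.6 + 0.9 + 7.0
Step 3: CEC = 19.8 cmol/kg

19.8


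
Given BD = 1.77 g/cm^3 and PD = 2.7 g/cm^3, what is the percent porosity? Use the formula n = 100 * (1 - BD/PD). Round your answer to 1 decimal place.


Step 1: Formula: n = 100 * (1 - BD / PD)
Step 2: n = 100 * (1 - 1.77 / 2.7)
Step 3: n = 100 * (1 - 0.65556)
Step 4: n = 34.4%

34.4


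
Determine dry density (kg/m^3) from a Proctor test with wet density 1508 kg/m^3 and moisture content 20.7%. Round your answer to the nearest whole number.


Step 1: Dry density = wet density / (1 + w/100)
Step 2: Dry density = 1508 / (1 + 20.7/100)
Step 3: Dry density = 1508 / 1.207
Step 4: Dry density = 1249 kg/m^3

1249


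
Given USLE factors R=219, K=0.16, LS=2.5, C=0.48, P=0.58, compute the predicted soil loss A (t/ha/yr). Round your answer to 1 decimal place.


Step 1: A = R * K * LS * C * P
Step 2: R * K = 219 * 0.16 = 35.04
Step 3: (R*K) * LS = 35.04 * 2.5 = 87.6
Step 4: * C * P = 87.6 * 0.48 * 0.58 = 24.4
Step 5: A = 24.4 t/(ha*yr)

24.4


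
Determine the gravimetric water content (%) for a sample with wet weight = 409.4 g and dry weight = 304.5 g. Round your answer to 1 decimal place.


Step 1: Water mass = wet - dry = 409.4 - 304.5 = 104.9 g
Step 2: w = 100 * water mass / dry mass
Step 3: w = 100 * 104.9 / 304.5 = 34.4%

34.4


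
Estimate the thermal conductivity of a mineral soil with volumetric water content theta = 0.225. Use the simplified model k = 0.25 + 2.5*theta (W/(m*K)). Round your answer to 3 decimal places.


Step 1: k = 0.25 + 2.5 * theta
Step 2: k = 0.25 + 2.5 * 0.225
Step 3: k = 0.25 + 0.563
Step 4: k = 0.813 W/(m*K)

0.813


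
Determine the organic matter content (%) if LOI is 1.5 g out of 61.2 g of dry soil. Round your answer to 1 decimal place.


Step 1: OM% = 100 * LOI / sample mass
Step 2: OM = 100 * 1.5 / 61.2
Step 3: OM = 2.5%

2.5


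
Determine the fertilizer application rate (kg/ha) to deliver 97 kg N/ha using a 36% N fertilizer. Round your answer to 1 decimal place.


Step 1: Fertilizer rate = target N / (N content / 100)
Step 2: Rate = 97 / (36 / 100)
Step 3: Rate = 97 / 0.36
Step 4: Rate = 269.4 kg/ha

269.4


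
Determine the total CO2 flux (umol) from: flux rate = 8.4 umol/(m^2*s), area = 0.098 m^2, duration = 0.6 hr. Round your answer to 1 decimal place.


Step 1: Convert time to seconds: 0.6 hr * 3600 = 2160.0 s
Step 2: Total = flux * area * time_s
Step 3: Total = 8.4 * 0.098 * 2160.0
Step 4: Total = 1778.1 umol

1778.1
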